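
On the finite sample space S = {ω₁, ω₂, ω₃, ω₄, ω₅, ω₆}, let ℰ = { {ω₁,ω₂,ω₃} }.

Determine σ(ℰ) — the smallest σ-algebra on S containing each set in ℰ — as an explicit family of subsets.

σ(ℰ) = { {}, {ω₁,ω₂,ω₃}, {ω₄,ω₅,ω₆}, S }

Derivation:
Start: ℰ ∪ {∅, S} = { {}, {ω₁,ω₂,ω₃}, S }.
Round 1. New:
  {ω₄,ω₅,ω₆}  = S∖{ω₁,ω₂,ω₃}
  — 4 sets.
After Round 2 the family is unchanged; done.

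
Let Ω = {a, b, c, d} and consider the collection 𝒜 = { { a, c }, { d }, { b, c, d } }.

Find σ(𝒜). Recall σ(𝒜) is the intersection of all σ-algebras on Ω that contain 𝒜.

Begin from { {}, { d }, { a, c }, { b, c, d }, Ω } (that is, 𝒜 plus ∅ and Ω).
Round 1. New:
  { a }  = ᶜ of { b, c, d }
  { b, d }  = ᶜ of { a, c }
  { a, b, c }  = ᶜ of { d }
  { a, c, d }  = { a, c } ∪ { d }
  |family| = 9
Round 2: +3 →
  { b }  = ᶜ of { a, c, d }
  { a, d }  = { d } ∪ { a }
  { a, b, d }  = { b, d } ∪ { a }
  |family| = 12
Round 3 adds 3:
  { c }  = ᶜ of { a, b, d }
  { a, b }  = { b } ∪ { a }
  { b, c }  = ᶜ of { a, d }
  |family| = 15
Round 4 adds 1:
  { c, d }  = ᶜ of { a, b }
  |family| = 16
Round 5: stable.

Therefore σ(𝒜) = { {}, { a }, { b }, { c }, { d }, { a, b }, { a, c }, { a, d }, { b, c }, { b, d }, { c, d }, { a, b, c }, { a, b, d }, { a, c, d }, { b, c, d }, Ω } (|σ(𝒜)| = 16).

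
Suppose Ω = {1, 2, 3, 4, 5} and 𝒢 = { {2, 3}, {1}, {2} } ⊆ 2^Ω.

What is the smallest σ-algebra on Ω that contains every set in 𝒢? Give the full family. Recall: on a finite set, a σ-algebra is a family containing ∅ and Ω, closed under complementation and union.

Answer: σ(𝒢) = { {}, {1}, {2}, {3}, {1, 2}, {1, 3}, {2, 3}, {4, 5}, {1, 2, 3}, {1, 4, 5}, {2, 4, 5}, {3, 4, 5}, {1, 2, 4, 5}, {1, 3, 4, 5}, {2, 3, 4, 5}, Ω }

Trace:
Take S₀ = 𝒢 ∪ {∅, Ω} = { {}, {1}, {2}, {2, 3}, Ω }.
Iteration 1: 5 new —
  {1, 2}  = {2} ∪ {1}
  {1, 2, 3}  = {2, 3} ∪ {1}
  {1, 4, 5}  = Ω∖{2, 3}
  {1, 3, 4, 5}  = Ω∖{2}
  {2, 3, 4, 5}  = Ω∖{1}
Iteration 2: 3 new —
  {4, 5}  = Ω∖{1, 2, 3}
  {3, 4, 5}  = Ω∖{1, 2}
  {1, 2, 4, 5}  = {1, 4, 5} ∪ {1, 2}
Iteration 3: +2 →
  {3}  = Ω∖{1, 2, 4, 5}
  {2, 4, 5}  = {4, 5} ∪ {2}
Iteration 4 (1 new):
  {1, 3}  = Ω∖{2, 4, 5}
Iteration 5: closed — nothing new.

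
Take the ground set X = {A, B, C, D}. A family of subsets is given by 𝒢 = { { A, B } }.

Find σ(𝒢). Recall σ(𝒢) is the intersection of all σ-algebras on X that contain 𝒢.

σ(𝒢) = { {  }, { A, B }, { C, D }, X }

Derivation:
Initial family (3 sets): { {  }, { A, B }, X }.
Pass 1. New:
  { C, D }  = complement { A, B }
  |family| = 4
Pass 2 adds nothing — fixpoint reached.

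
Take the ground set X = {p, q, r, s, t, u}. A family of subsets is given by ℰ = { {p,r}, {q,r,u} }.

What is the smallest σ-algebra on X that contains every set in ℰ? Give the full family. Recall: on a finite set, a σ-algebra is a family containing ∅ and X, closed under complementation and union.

σ(ℰ) = { {}, {p}, {r}, {p,r}, {q,u}, {s,t}, {p,q,u}, {p,s,t}, {q,r,u}, {r,s,t}, {p,q,r,u}, {p,r,s,t}, {q,s,t,u}, {p,q,s,t,u}, {q,r,s,t,u}, X }

Working:
Initial family (4 sets): { {}, {p,r}, {q,r,u}, X }.
Pass 1 adds 3:
  {p,s,t}  = complement {q,r,u}
  {p,q,r,u}  = {p,r} ∪ {q,r,u}
  {q,s,t,u}  = complement {p,r}
  (now 7)
Pass 2: +4 →
  {s,t}  = complement {p,q,r,u}
  {p,r,s,t}  = {p,s,t} ∪ {p,r}
  {p,q,s,t,u}  = {p,s,t} ∪ {q,s,t,u}
  {q,r,s,t,u}  = {q,s,t,u} ∪ {q,r,u}
  (now 11)
Pass 3 (3 new):
  {p}  = complement {q,r,s,t,u}
  {r}  = complement {p,q,s,t,u}
  {q,u}  = complement {p,r,s,t}
  (now 14)
Pass 4 (2 new):
  {p,q,u}  = {q,u} ∪ {p}
  {r,s,t}  = {s,t} ∪ {r}
  (now 16)
Pass 5 adds nothing — fixpoint reached.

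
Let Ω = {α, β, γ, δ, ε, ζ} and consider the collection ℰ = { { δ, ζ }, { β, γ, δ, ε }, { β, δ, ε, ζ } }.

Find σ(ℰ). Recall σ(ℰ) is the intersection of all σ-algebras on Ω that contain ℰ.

σ(ℰ) (32 sets): { {  }, { α }, { γ }, { δ }, { ζ }, { α, γ }, { α, δ }, { α, ζ }, { β, ε }, { γ, δ }, { γ, ζ }, { δ, ζ }, { α, β, ε }, { α, γ, δ }, { α, γ, ζ }, { α, δ, ζ }, { β, γ, ε }, { β, δ, ε }, { β, ε, ζ }, { γ, δ, ζ }, { α, β, γ, ε }, { α, β, δ, ε }, { α, β, ε, ζ }, { α, γ, δ, ζ }, { β, γ, δ, ε }, { β, γ, ε, ζ }, { β, δ, ε, ζ }, { α, β, γ, δ, ε }, { α, β, γ, ε, ζ }, { α, β, δ, ε, ζ }, { β, γ, δ, ε, ζ }, Ω }

Check:
Take S₀ = ℰ ∪ {∅, Ω} = { {  }, { δ, ζ }, { β, γ, δ, ε }, { β, δ, ε, ζ }, Ω }.
Iteration 1 (4 new):
  { α, γ }  = { β, δ, ε, ζ }ᶜ
  { α, ζ }  = { β, γ, δ, ε }ᶜ
  { α, β, γ, ε }  = { δ, ζ }ᶜ
  { β, γ, δ, ε, ζ }  = { β, δ, ε, ζ } ∪ { β, γ, δ, ε }
  [9 total]
Iteration 2: +7 →
  { α }  = { β, γ, δ, ε, ζ }ᶜ
  { α, γ, ζ }  = { α, ζ } ∪ { α, γ }
  { α, δ, ζ }  = { α, ζ } ∪ { δ, ζ }
  { α, γ, δ, ζ }  = { α, γ } ∪ { δ, ζ }
  { α, β, γ, δ, ε }  = { β, γ, δ, ε } ∪ { α, γ }
  { α, β, γ, ε, ζ }  = { α, ζ } ∪ { α, β, γ, ε }
  { α, β, δ, ε, ζ }  = { α, ζ } ∪ { β, δ, ε, ζ }
  [16 total]
Iteration 3 (6 new):
  { γ }  = { α, β, δ, ε, ζ }ᶜ
  { δ }  = { α, β, γ, ε, ζ }ᶜ
  { ζ }  = { α, β, γ, δ, ε }ᶜ
  { β, ε }  = { α, γ, δ, ζ }ᶜ
  { β, γ, ε }  = { α, δ, ζ }ᶜ
  { β, δ, ε }  = { α, γ, ζ }ᶜ
  [22 total]
Iteration 4. New:
  { α, δ }  = { α } ∪ { δ }
  { γ, δ }  = { γ } ∪ { δ }
  { γ, ζ }  = { ζ } ∪ { γ }
  { α, β, ε }  = { β, ε } ∪ { α }
  { α, γ, δ }  = { α, γ } ∪ { δ }
  { β, ε, ζ }  = { β, ε } ∪ { ζ }
  { γ, δ, ζ }  = { γ } ∪ { δ, ζ }
  { α, β, δ, ε }  = { α } ∪ { β, δ, ε }
  { α, β, ε, ζ }  = { β, ε } ∪ { α, ζ }
  { β, γ, ε, ζ }  = { ζ } ∪ { β, γ, ε }
  [32 total]
Iteration 5: closed — nothing new.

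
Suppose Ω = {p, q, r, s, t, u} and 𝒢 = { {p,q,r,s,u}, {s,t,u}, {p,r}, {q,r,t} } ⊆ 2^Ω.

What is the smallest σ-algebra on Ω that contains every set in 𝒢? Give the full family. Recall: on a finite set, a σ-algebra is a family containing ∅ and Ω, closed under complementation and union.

|σ(𝒢)| = 32.  σ(𝒢) = { ∅, {p}, {q}, {r}, {t}, {p,q}, {p,r}, {p,t}, {q,r}, {q,t}, {r,t}, {s,u}, {p,q,r}, {p,q,t}, {p,r,t}, {p,s,u}, {q,r,t}, {q,s,u}, {r,s,u}, {s,t,u}, {p,q,r,t}, {p,q,s,u}, {p,r,s,u}, {p,s,t,u}, {q,r,s,u}, {q,s,t,u}, {r,s,t,u}, {p,q,r,s,u}, {p,q,s,t,u}, {p,r,s,t,u}, {q,r,s,t,u}, Ω }

Check:
Initial family (6 sets): { ∅, {p,r}, {q,r,t}, {s,t,u}, {p,q,r,s,u}, Ω }.
Iteration 1. New:
  {t}  = {p,q,r,s,u}ᶜ
  {p,q,r}  = {s,t,u}ᶜ
  {p,s,u}  = {q,r,t}ᶜ
  {p,q,r,t}  = {q,r,t} ∪ {p,r}
  {q,s,t,u}  = {p,r}ᶜ
  {p,r,s,t,u}  = {p,r} ∪ {s,t,u}
  {q,r,s,t,u}  = {q,r,t} ∪ {s,t,u}
Iteration 2. New:
  {p}  = {q,r,s,t,u}ᶜ
  {q}  = {p,r,s,t,u}ᶜ
  {s,u}  = {p,q,r,t}ᶜ
  {p,r,t}  = {t} ∪ {p,r}
  {p,r,s,u}  = {p,s,u} ∪ {p,r}
  {p,s,t,u}  = {p,s,u} ∪ {t}
  {p,q,s,t,u}  = {p,s,u} ∪ {q,s,t,u}
Iteration 3. New:
  {r}  = {p,q,s,t,u}ᶜ
  {p,q}  = {q} ∪ {p}
  {p,t}  = {t} ∪ {p}
  {q,r}  = {p,s,t,u}ᶜ
  {q,t}  = {p,r,s,u}ᶜ
  {q,s,u}  = {p,r,t}ᶜ
  {p,q,s,u}  = {q} ∪ {p,s,u}
Iteration 4: +5 →
  {r,t}  = {p,q,s,u}ᶜ
  {p,q,t}  = {q,t} ∪ {p,q}
  {r,s,u}  = {r} ∪ {s,u}
  {q,r,s,u}  = {p,t}ᶜ
  {r,s,t,u}  = {p,q}ᶜ
Iteration 5: already closed under ᶜ and ∪.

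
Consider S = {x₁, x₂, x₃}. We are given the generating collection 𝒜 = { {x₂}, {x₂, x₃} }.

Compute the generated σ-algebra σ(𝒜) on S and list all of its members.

Answer: σ(𝒜) = { {}, {x₁}, {x₂}, {x₃}, {x₁, x₂}, {x₁, x₃}, {x₂, x₃}, S }

Trace:
Begin from { {}, {x₂}, {x₂, x₃}, S } (that is, 𝒜 plus ∅ and S).
Round 1 adds 2:
  {x₁}  = complement {x₂, x₃}
  {x₁, x₃}  = complement {x₂}
  — 6 sets.
Round 2: +1 →
  {x₁, x₂}  = {x₂} ∪ {x₁}
  — 7 sets.
Round 3 adds 1:
  {x₃}  = complement {x₁, x₂}
  — 8 sets.
Round 4: stable.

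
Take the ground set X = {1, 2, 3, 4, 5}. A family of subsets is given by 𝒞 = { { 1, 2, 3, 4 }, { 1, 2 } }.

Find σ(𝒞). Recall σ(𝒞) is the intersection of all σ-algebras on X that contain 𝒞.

Initial family (4 sets): { ∅, { 1, 2 }, { 1, 2, 3, 4 }, X }.
Round 1. New:
  { 5 }  = { 1, 2, 3, 4 }ᶜ
  { 3, 4, 5 }  = { 1, 2 }ᶜ
  [6 total]
Round 2 adds 1:
  { 1, 2, 5 }  = { 1, 2 } ∪ { 5 }
  [7 total]
Round 3: 1 new —
  { 3, 4 }  = { 1, 2, 5 }ᶜ
  [8 total]
Round 4 adds nothing — fixpoint reached.

Therefore σ(𝒞) = { ∅, { 5 }, { 1, 2 }, { 3, 4 }, { 1, 2, 5 }, { 3, 4, 5 }, { 1, 2, 3, 4 }, X } (|σ(𝒞)| = 8).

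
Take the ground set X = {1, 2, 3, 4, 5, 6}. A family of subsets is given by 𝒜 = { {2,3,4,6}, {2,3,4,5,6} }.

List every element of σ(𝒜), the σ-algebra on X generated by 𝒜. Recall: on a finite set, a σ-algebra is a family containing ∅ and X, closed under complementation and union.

|σ(𝒜)| = 8.  σ(𝒜) = { ∅, {1}, {5}, {1,5}, {2,3,4,6}, {1,2,3,4,6}, {2,3,4,5,6}, X }

Derivation:
Initial family (4 sets): { ∅, {2,3,4,6}, {2,3,4,5,6}, X }.
Iteration 1. New:
  {1}  = X∖{2,3,4,5,6}
  {1,5}  = X∖{2,3,4,6}
  |family| = 6
Iteration 2: +1 →
  {1,2,3,4,6}  = {2,3,4,6} ∪ {1}
  |family| = 7
Iteration 3: +1 →
  {5}  = X∖{1,2,3,4,6}
  |family| = 8
Iteration 4: already closed under ᶜ and ∪.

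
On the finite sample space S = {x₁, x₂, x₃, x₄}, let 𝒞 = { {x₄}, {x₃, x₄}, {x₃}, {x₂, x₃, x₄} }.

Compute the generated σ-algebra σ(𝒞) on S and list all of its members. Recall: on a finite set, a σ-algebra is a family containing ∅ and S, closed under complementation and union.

Seed the family with 𝒞 together with ∅ and S: { {}, {x₃}, {x₄}, {x₃, x₄}, {x₂, x₃, x₄}, S }.
Step 1 adds 4:
  {x₁}  = {x₂, x₃, x₄}ᶜ
  {x₁, x₂}  = {x₃, x₄}ᶜ
  {x₁, x₂, x₃}  = {x₄}ᶜ
  {x₁, x₂, x₄}  = {x₃}ᶜ
Step 2 adds 3:
  {x₁, x₃}  = {x₃} ∪ {x₁}
  {x₁, x₄}  = {x₄} ∪ {x₁}
  {x₁, x₃, x₄}  = {x₃, x₄} ∪ {x₁}
Step 3: 3 new —
  {x₂}  = {x₁, x₃, x₄}ᶜ
  {x₂, x₃}  = {x₁, x₄}ᶜ
  {x₂, x₄}  = {x₁, x₃}ᶜ
After Step 4 the family is unchanged; done.

|σ(𝒞)| = 16.  σ(𝒞) = { {}, {x₁}, {x₂}, {x₃}, {x₄}, {x₁, x₂}, {x₁, x₃}, {x₁, x₄}, {x₂, x₃}, {x₂, x₄}, {x₃, x₄}, {x₁, x₂, x₃}, {x₁, x₂, x₄}, {x₁, x₃, x₄}, {x₂, x₃, x₄}, S }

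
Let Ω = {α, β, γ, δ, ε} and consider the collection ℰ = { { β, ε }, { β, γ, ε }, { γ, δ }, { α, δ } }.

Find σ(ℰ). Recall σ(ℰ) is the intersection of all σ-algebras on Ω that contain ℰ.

σ(ℰ) (16 sets): { ∅, { α }, { γ }, { δ }, { α, γ }, { α, δ }, { β, ε }, { γ, δ }, { α, β, ε }, { α, γ, δ }, { β, γ, ε }, { β, δ, ε }, { α, β, γ, ε }, { α, β, δ, ε }, { β, γ, δ, ε }, Ω }

Working:
Initial family (6 sets): { ∅, { α, δ }, { β, ε }, { γ, δ }, { β, γ, ε }, Ω }.
Iteration 1 adds 4:
  { α, β, ε }  = ᶜ of { γ, δ }
  { α, γ, δ }  = ᶜ of { β, ε }
  { α, β, δ, ε }  = { β, ε } ∪ { α, δ }
  { β, γ, δ, ε }  = { β, ε } ∪ { γ, δ }
  |family| = 10
Iteration 2: 3 new —
  { α }  = ᶜ of { β, γ, δ, ε }
  { γ }  = ᶜ of { α, β, δ, ε }
  { α, β, γ, ε }  = { α, β, ε } ∪ { β, γ, ε }
  |family| = 13
Iteration 3. New:
  { δ }  = ᶜ of { α, β, γ, ε }
  { α, γ }  = { γ } ∪ { α }
  |family| = 15
Iteration 4 adds 1:
  { β, δ, ε }  = ᶜ of { α, γ }
  |family| = 16
Iteration 5 adds nothing — fixpoint reached.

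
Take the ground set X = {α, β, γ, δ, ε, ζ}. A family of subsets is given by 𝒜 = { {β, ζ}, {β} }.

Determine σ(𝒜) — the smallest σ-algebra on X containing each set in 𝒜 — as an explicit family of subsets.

Start: 𝒜 ∪ {∅, X} = { {}, {β}, {β, ζ}, X }.
Iteration 1 adds 2:
  {α, γ, δ, ε}  = X∖{β, ζ}
  {α, γ, δ, ε, ζ}  = X∖{β}
  — 6 sets.
Iteration 2 (1 new):
  {α, β, γ, δ, ε}  = {α, γ, δ, ε} ∪ {β}
  — 7 sets.
Iteration 3 adds 1:
  {ζ}  = X∖{α, β, γ, δ, ε}
  — 8 sets.
After Iteration 4 the family is unchanged; done.

|σ(𝒜)| = 8.  σ(𝒜) = { {}, {β}, {ζ}, {β, ζ}, {α, γ, δ, ε}, {α, β, γ, δ, ε}, {α, γ, δ, ε, ζ}, X }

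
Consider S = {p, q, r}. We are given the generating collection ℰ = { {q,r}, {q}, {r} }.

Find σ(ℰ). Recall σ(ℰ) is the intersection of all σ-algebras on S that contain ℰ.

Answer: σ(ℰ) = { ∅, {p}, {q}, {r}, {p,q}, {p,r}, {q,r}, S }

Check:
Begin from { ∅, {q}, {r}, {q,r}, S } (that is, ℰ plus ∅ and S).
Iteration 1 adds 3:
  {p}  = {q,r}ᶜ
  {p,q}  = {r}ᶜ
  {p,r}  = {q}ᶜ
After Iteration 2 the family is unchanged; done.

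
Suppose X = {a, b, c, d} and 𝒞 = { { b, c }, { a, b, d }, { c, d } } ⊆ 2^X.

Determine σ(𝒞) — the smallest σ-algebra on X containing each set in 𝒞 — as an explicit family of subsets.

|σ(𝒞)| = 16.  σ(𝒞) = { {}, { a }, { b }, { c }, { d }, { a, b }, { a, c }, { a, d }, { b, c }, { b, d }, { c, d }, { a, b, c }, { a, b, d }, { a, c, d }, { b, c, d }, X }

Trace:
Begin from { {}, { b, c }, { c, d }, { a, b, d }, X } (that is, 𝒞 plus ∅ and X).
Pass 1 adds 4:
  { c }  = complement { a, b, d }
  { a, b }  = complement { c, d }
  { a, d }  = complement { b, c }
  { b, c, d }  = { c, d } ∪ { b, c }
  [9 total]
Pass 2. New:
  { a }  = complement { b, c, d }
  { a, b, c }  = { a, b } ∪ { c }
  { a, c, d }  = { c, d } ∪ { a, d }
  [12 total]
Pass 3 (3 new):
  { b }  = complement { a, c, d }
  { d }  = complement { a, b, c }
  { a, c }  = { c } ∪ { a }
  [15 total]
Pass 4: 1 new —
  { b, d }  = complement { a, c }
  [16 total]
Pass 5: no new sets; the family is a σ-algebra.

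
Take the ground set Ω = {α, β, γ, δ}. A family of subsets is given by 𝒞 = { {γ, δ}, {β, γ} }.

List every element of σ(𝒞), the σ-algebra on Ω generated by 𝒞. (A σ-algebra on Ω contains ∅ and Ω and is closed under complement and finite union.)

|σ(𝒞)| = 16.  σ(𝒞) = { ∅, {α}, {β}, {γ}, {δ}, {α, β}, {α, γ}, {α, δ}, {β, γ}, {β, δ}, {γ, δ}, {α, β, γ}, {α, β, δ}, {α, γ, δ}, {β, γ, δ}, Ω }

Check:
Start: 𝒞 ∪ {∅, Ω} = { ∅, {β, γ}, {γ, δ}, Ω }.
Iteration 1: +3 →
  {α, β}  = {γ, δ}ᶜ
  {α, δ}  = {β, γ}ᶜ
  {β, γ, δ}  = {γ, δ} ∪ {β, γ}
Iteration 2. New:
  {α}  = {β, γ, δ}ᶜ
  {α, β, γ}  = {β, γ} ∪ {α, β}
  {α, β, δ}  = {α, δ} ∪ {α, β}
  {α, γ, δ}  = {γ, δ} ∪ {α, δ}
Iteration 3. New:
  {β}  = {α, γ, δ}ᶜ
  {γ}  = {α, β, δ}ᶜ
  {δ}  = {α, β, γ}ᶜ
Iteration 4 (2 new):
  {α, γ}  = {γ} ∪ {α}
  {β, δ}  = {δ} ∪ {β}
Iteration 5: closed — nothing new.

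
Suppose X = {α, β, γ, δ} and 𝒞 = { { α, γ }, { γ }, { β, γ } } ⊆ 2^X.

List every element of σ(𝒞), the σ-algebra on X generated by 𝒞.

Answer: σ(𝒞) = { {}, { α }, { β }, { γ }, { δ }, { α, β }, { α, γ }, { α, δ }, { β, γ }, { β, δ }, { γ, δ }, { α, β, γ }, { α, β, δ }, { α, γ, δ }, { β, γ, δ }, X }

Trace:
Take S₀ = 𝒞 ∪ {∅, X} = { {}, { γ }, { α, γ }, { β, γ }, X }.
Step 1: 4 new —
  { α, δ }  = ᶜ of { β, γ }
  { β, δ }  = ᶜ of { α, γ }
  { α, β, γ }  = { β, γ } ∪ { α, γ }
  { α, β, δ }  = ᶜ of { γ }
  [9 total]
Step 2: +3 →
  { δ }  = ᶜ of { α, β, γ }
  { α, γ, δ }  = { γ } ∪ { α, δ }
  { β, γ, δ }  = { γ } ∪ { β, δ }
  [12 total]
Step 3 adds 3:
  { α }  = ᶜ of { β, γ, δ }
  { β }  = ᶜ of { α, γ, δ }
  { γ, δ }  = { γ } ∪ { δ }
  [15 total]
Step 4: +1 →
  { α, β }  = ᶜ of { γ, δ }
  [16 total]
After Step 5 the family is unchanged; done.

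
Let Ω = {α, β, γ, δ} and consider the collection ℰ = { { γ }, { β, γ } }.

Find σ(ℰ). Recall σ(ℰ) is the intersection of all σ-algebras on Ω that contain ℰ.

|σ(ℰ)| = 8.  σ(ℰ) = { {}, { β }, { γ }, { α, δ }, { β, γ }, { α, β, δ }, { α, γ, δ }, Ω }

Trace:
Start: ℰ ∪ {∅, Ω} = { {}, { γ }, { β, γ }, Ω }.
Pass 1: +2 →
  { α, δ }  = ᶜ of { β, γ }
  { α, β, δ }  = ᶜ of { γ }
  [6 total]
Pass 2 adds 1:
  { α, γ, δ }  = { γ } ∪ { α, δ }
  [7 total]
Pass 3: 1 new —
  { β }  = ᶜ of { α, γ, δ }
  [8 total]
Pass 4 adds nothing — fixpoint reached.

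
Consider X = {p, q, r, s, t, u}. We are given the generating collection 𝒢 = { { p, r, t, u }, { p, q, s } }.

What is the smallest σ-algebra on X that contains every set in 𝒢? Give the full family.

Seed the family with 𝒢 together with ∅ and X: { {}, { p, q, s }, { p, r, t, u }, X }.
Round 1 adds 2:
  { q, s }  = ᶜ of { p, r, t, u }
  { r, t, u }  = ᶜ of { p, q, s }
  — 6 sets.
Round 2. New:
  { q, r, s, t, u }  = { r, t, u } ∪ { q, s }
  — 7 sets.
Round 3: 1 new —
  { p }  = ᶜ of { q, r, s, t, u }
  — 8 sets.
After Round 4 the family is unchanged; done.

Hence σ(𝒢) has 8 members: { {}, { p }, { q, s }, { p, q, s }, { r, t, u }, { p, r, t, u }, { q, r, s, t, u }, X }.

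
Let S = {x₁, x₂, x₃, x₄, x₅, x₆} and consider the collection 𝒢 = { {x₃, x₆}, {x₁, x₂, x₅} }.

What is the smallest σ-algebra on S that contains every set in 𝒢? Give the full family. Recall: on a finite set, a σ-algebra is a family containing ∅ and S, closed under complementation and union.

σ(𝒢) (8 sets): { {}, {x₄}, {x₃, x₆}, {x₁, x₂, x₅}, {x₃, x₄, x₆}, {x₁, x₂, x₄, x₅}, {x₁, x₂, x₃, x₅, x₆}, S }

Working:
Seed the family with 𝒢 together with ∅ and S: { {}, {x₃, x₆}, {x₁, x₂, x₅}, S }.
Round 1 adds 3:
  {x₃, x₄, x₆}  = complement {x₁, x₂, x₅}
  {x₁, x₂, x₄, x₅}  = complement {x₃, x₆}
  {x₁, x₂, x₃, x₅, x₆}  = {x₁, x₂, x₅} ∪ {x₃, x₆}
  [7 total]
Round 2 (1 new):
  {x₄}  = complement {x₁, x₂, x₃, x₅, x₆}
  [8 total]
Round 3: already closed under ᶜ and ∪.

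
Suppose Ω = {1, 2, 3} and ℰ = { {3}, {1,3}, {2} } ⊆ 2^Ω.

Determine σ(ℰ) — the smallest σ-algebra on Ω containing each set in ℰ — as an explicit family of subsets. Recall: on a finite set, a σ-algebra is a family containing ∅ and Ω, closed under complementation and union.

Seed the family with ℰ together with ∅ and Ω: { {}, {2}, {3}, {1,3}, Ω }.
Round 1 adds 2:
  {1,2}  = {3}ᶜ
  {2,3}  = {3} ∪ {2}
  (now 7)
Round 2. New:
  {1}  = {2,3}ᶜ
  (now 8)
Round 3: closed — nothing new.

Hence σ(ℰ) has 8 members: { {}, {1}, {2}, {3}, {1,2}, {1,3}, {2,3}, Ω }.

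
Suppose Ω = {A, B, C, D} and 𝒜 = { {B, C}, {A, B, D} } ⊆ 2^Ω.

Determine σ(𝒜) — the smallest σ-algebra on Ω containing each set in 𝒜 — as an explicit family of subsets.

σ(𝒜) = { {}, {B}, {C}, {A, D}, {B, C}, {A, B, D}, {A, C, D}, Ω }

Working:
Take S₀ = 𝒜 ∪ {∅, Ω} = { {}, {B, C}, {A, B, D}, Ω }.
Pass 1 (2 new):
  {C}  = {A, B, D}ᶜ
  {A, D}  = {B, C}ᶜ
  (now 6)
Pass 2 (1 new):
  {A, C, D}  = {C} ∪ {A, D}
  (now 7)
Pass 3 adds 1:
  {B}  = {A, C, D}ᶜ
  (now 8)
After Pass 4 the family is unchanged; done.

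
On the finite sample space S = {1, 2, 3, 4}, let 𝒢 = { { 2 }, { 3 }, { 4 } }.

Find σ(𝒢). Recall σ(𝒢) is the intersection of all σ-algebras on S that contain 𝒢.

|σ(𝒢)| = 16.  σ(𝒢) = { {}, { 1 }, { 2 }, { 3 }, { 4 }, { 1, 2 }, { 1, 3 }, { 1, 4 }, { 2, 3 }, { 2, 4 }, { 3, 4 }, { 1, 2, 3 }, { 1, 2, 4 }, { 1, 3, 4 }, { 2, 3, 4 }, S }

Derivation:
Begin from { {}, { 2 }, { 3 }, { 4 }, S } (that is, 𝒢 plus ∅ and S).
Round 1: 6 new —
  { 2, 3 }  = { 3 } ∪ { 2 }
  { 2, 4 }  = { 4 } ∪ { 2 }
  { 3, 4 }  = { 3 } ∪ { 4 }
  { 1, 2, 3 }  = complement { 4 }
  { 1, 2, 4 }  = complement { 3 }
  { 1, 3, 4 }  = complement { 2 }
  — 11 sets.
Round 2: 4 new —
  { 1, 2 }  = complement { 3, 4 }
  { 1, 3 }  = complement { 2, 4 }
  { 1, 4 }  = complement { 2, 3 }
  { 2, 3, 4 }  = { 3, 4 } ∪ { 2 }
  — 15 sets.
Round 3: 1 new —
  { 1 }  = complement { 2, 3, 4 }
  — 16 sets.
Round 4: stable.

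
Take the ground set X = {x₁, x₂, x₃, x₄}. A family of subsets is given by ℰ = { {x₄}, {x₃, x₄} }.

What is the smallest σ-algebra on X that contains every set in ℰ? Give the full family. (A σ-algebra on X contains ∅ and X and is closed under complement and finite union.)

Seed the family with ℰ together with ∅ and X: { {}, {x₄}, {x₃, x₄}, X }.
Step 1 adds 2:
  {x₁, x₂}  = X∖{x₃, x₄}
  {x₁, x₂, x₃}  = X∖{x₄}
  [6 total]
Step 2: 1 new —
  {x₁, x₂, x₄}  = {x₁, x₂} ∪ {x₄}
  [7 total]
Step 3: 1 new —
  {x₃}  = X∖{x₁, x₂, x₄}
  [8 total]
After Step 4 the family is unchanged; done.

|σ(ℰ)| = 8.  σ(ℰ) = { {}, {x₃}, {x₄}, {x₁, x₂}, {x₃, x₄}, {x₁, x₂, x₃}, {x₁, x₂, x₄}, X }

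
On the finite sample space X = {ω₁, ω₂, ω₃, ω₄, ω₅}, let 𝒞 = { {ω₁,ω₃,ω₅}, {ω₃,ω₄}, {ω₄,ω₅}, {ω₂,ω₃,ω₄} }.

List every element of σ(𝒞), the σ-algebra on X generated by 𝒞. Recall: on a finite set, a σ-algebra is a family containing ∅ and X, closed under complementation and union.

Start: 𝒞 ∪ {∅, X} = { {}, {ω₃,ω₄}, {ω₄,ω₅}, {ω₁,ω₃,ω₅}, {ω₂,ω₃,ω₄}, X }.
Step 1: 7 new —
  {ω₁,ω₅}  = {ω₂,ω₃,ω₄}ᶜ
  {ω₂,ω₄}  = {ω₁,ω₃,ω₅}ᶜ
  {ω₁,ω₂,ω₃}  = {ω₄,ω₅}ᶜ
  {ω₁,ω₂,ω₅}  = {ω₃,ω₄}ᶜ
  {ω₃,ω₄,ω₅}  = {ω₄,ω₅} ∪ {ω₃,ω₄}
  {ω₁,ω₃,ω₄,ω₅}  = {ω₄,ω₅} ∪ {ω₁,ω₃,ω₅}
  {ω₂,ω₃,ω₄,ω₅}  = {ω₄,ω₅} ∪ {ω₂,ω₃,ω₄}
  |family| = 13
Step 2 (8 new):
  {ω₁}  = {ω₂,ω₃,ω₄,ω₅}ᶜ
  {ω₂}  = {ω₁,ω₃,ω₄,ω₅}ᶜ
  {ω₁,ω₂}  = {ω₃,ω₄,ω₅}ᶜ
  {ω₁,ω₄,ω₅}  = {ω₄,ω₅} ∪ {ω₁,ω₅}
  {ω₂,ω₄,ω₅}  = {ω₄,ω₅} ∪ {ω₂,ω₄}
  {ω₁,ω₂,ω₃,ω₄}  = {ω₃,ω₄} ∪ {ω₁,ω₂,ω₃}
  {ω₁,ω₂,ω₃,ω₅}  = {ω₁,ω₂,ω₃} ∪ {ω₁,ω₃,ω₅}
  {ω₁,ω₂,ω₄,ω₅}  = {ω₄,ω₅} ∪ {ω₁,ω₂,ω₅}
  |family| = 21
Step 3: 7 new —
  {ω₃}  = {ω₁,ω₂,ω₄,ω₅}ᶜ
  {ω₄}  = {ω₁,ω₂,ω₃,ω₅}ᶜ
  {ω₅}  = {ω₁,ω₂,ω₃,ω₄}ᶜ
  {ω₁,ω₃}  = {ω₂,ω₄,ω₅}ᶜ
  {ω₂,ω₃}  = {ω₁,ω₄,ω₅}ᶜ
  {ω₁,ω₂,ω₄}  = {ω₂,ω₄} ∪ {ω₁,ω₂}
  {ω₁,ω₃,ω₄}  = {ω₃,ω₄} ∪ {ω₁}
  |family| = 28
Step 4. New:
  {ω₁,ω₄}  = {ω₄} ∪ {ω₁}
  {ω₂,ω₅}  = {ω₁,ω₃,ω₄}ᶜ
  {ω₃,ω₅}  = {ω₁,ω₂,ω₄}ᶜ
  {ω₂,ω₃,ω₅}  = {ω₅} ∪ {ω₂,ω₃}
  |family| = 32
Step 5: no new sets; the family is a σ-algebra.

|σ(𝒞)| = 32.  σ(𝒞) = { {}, {ω₁}, {ω₂}, {ω₃}, {ω₄}, {ω₅}, {ω₁,ω₂}, {ω₁,ω₃}, {ω₁,ω₄}, {ω₁,ω₅}, {ω₂,ω₃}, {ω₂,ω₄}, {ω₂,ω₅}, {ω₃,ω₄}, {ω₃,ω₅}, {ω₄,ω₅}, {ω₁,ω₂,ω₃}, {ω₁,ω₂,ω₄}, {ω₁,ω₂,ω₅}, {ω₁,ω₃,ω₄}, {ω₁,ω₃,ω₅}, {ω₁,ω₄,ω₅}, {ω₂,ω₃,ω₄}, {ω₂,ω₃,ω₅}, {ω₂,ω₄,ω₅}, {ω₃,ω₄,ω₅}, {ω₁,ω₂,ω₃,ω₄}, {ω₁,ω₂,ω₃,ω₅}, {ω₁,ω₂,ω₄,ω₅}, {ω₁,ω₃,ω₄,ω₅}, {ω₂,ω₃,ω₄,ω₅}, X }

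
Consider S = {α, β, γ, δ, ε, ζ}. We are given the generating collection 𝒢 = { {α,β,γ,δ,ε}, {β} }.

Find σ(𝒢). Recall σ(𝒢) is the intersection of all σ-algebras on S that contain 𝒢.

|σ(𝒢)| = 8.  σ(𝒢) = { ∅, {β}, {ζ}, {β,ζ}, {α,γ,δ,ε}, {α,β,γ,δ,ε}, {α,γ,δ,ε,ζ}, S }

Derivation:
Take S₀ = 𝒢 ∪ {∅, S} = { ∅, {β}, {α,β,γ,δ,ε}, S }.
Step 1. New:
  {ζ}  = complement {α,β,γ,δ,ε}
  {α,γ,δ,ε,ζ}  = complement {β}
  |family| = 6
Step 2: 1 new —
  {β,ζ}  = {β} ∪ {ζ}
  |family| = 7
Step 3: +1 →
  {α,γ,δ,ε}  = complement {β,ζ}
  |family| = 8
Step 4: stable.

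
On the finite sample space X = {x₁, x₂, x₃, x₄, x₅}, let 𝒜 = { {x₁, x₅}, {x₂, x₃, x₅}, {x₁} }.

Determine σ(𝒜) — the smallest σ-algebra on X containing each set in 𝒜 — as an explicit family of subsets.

σ(𝒜) = { {}, {x₁}, {x₄}, {x₅}, {x₁, x₄}, {x₁, x₅}, {x₂, x₃}, {x₄, x₅}, {x₁, x₂, x₃}, {x₁, x₄, x₅}, {x₂, x₃, x₄}, {x₂, x₃, x₅}, {x₁, x₂, x₃, x₄}, {x₁, x₂, x₃, x₅}, {x₂, x₃, x₄, x₅}, X }

Working:
Start: 𝒜 ∪ {∅, X} = { {}, {x₁}, {x₁, x₅}, {x₂, x₃, x₅}, X }.
Pass 1. New:
  {x₁, x₄}  = {x₂, x₃, x₅}ᶜ
  {x₂, x₃, x₄}  = {x₁, x₅}ᶜ
  {x₁, x₂, x₃, x₅}  = {x₂, x₃, x₅} ∪ {x₁, x₅}
  {x₂, x₃, x₄, x₅}  = {x₁}ᶜ
  (now 9)
Pass 2: 3 new —
  {x₄}  = {x₁, x₂, x₃, x₅}ᶜ
  {x₁, x₄, x₅}  = {x₁, x₄} ∪ {x₁, x₅}
  {x₁, x₂, x₃, x₄}  = {x₂, x₃, x₄} ∪ {x₁, x₄}
  (now 12)
Pass 3. New:
  {x₅}  = {x₁, x₂, x₃, x₄}ᶜ
  {x₂, x₃}  = {x₁, x₄, x₅}ᶜ
  (now 14)
Pass 4: 2 new —
  {x₄, x₅}  = {x₄} ∪ {x₅}
  {x₁, x₂, x₃}  = {x₂, x₃} ∪ {x₁}
  (now 16)
Pass 5 adds nothing — fixpoint reached.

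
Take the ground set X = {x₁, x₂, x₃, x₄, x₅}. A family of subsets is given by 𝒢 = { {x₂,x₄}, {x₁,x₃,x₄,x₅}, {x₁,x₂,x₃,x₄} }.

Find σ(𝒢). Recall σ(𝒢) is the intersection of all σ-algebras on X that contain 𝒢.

Seed the family with 𝒢 together with ∅ and X: { {}, {x₂,x₄}, {x₁,x₂,x₃,x₄}, {x₁,x₃,x₄,x₅}, X }.
Iteration 1: 3 new —
  {x₂}  = complement {x₁,x₃,x₄,x₅}
  {x₅}  = complement {x₁,x₂,x₃,x₄}
  {x₁,x₃,x₅}  = complement {x₂,x₄}
Iteration 2 adds 3:
  {x₂,x₅}  = {x₂} ∪ {x₅}
  {x₂,x₄,x₅}  = {x₂,x₄} ∪ {x₅}
  {x₁,x₂,x₃,x₅}  = {x₁,x₃,x₅} ∪ {x₂}
Iteration 3: 3 new —
  {x₄}  = complement {x₁,x₂,x₃,x₅}
  {x₁,x₃}  = complement {x₂,x₄,x₅}
  {x₁,x₃,x₄}  = complement {x₂,x₅}
Iteration 4 (2 new):
  {x₄,x₅}  = {x₄} ∪ {x₅}
  {x₁,x₂,x₃}  = {x₁,x₃} ∪ {x₂}
After Iteration 5 the family is unchanged; done.

σ(𝒢) = { {}, {x₂}, {x₄}, {x₅}, {x₁,x₃}, {x₂,x₄}, {x₂,x₅}, {x₄,x₅}, {x₁,x₂,x₃}, {x₁,x₃,x₄}, {x₁,x₃,x₅}, {x₂,x₄,x₅}, {x₁,x₂,x₃,x₄}, {x₁,x₂,x₃,x₅}, {x₁,x₃,x₄,x₅}, X }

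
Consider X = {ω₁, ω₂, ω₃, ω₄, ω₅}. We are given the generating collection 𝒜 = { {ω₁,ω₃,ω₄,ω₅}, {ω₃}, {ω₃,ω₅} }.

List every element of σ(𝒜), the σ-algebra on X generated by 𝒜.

|σ(𝒜)| = 16.  σ(𝒜) = { {}, {ω₂}, {ω₃}, {ω₅}, {ω₁,ω₄}, {ω₂,ω₃}, {ω₂,ω₅}, {ω₃,ω₅}, {ω₁,ω₂,ω₄}, {ω₁,ω₃,ω₄}, {ω₁,ω₄,ω₅}, {ω₂,ω₃,ω₅}, {ω₁,ω₂,ω₃,ω₄}, {ω₁,ω₂,ω₄,ω₅}, {ω₁,ω₃,ω₄,ω₅}, X }

Check:
Start: 𝒜 ∪ {∅, X} = { {}, {ω₃}, {ω₃,ω₅}, {ω₁,ω₃,ω₄,ω₅}, X }.
Step 1: +3 →
  {ω₂}  = {ω₁,ω₃,ω₄,ω₅}ᶜ
  {ω₁,ω₂,ω₄}  = {ω₃,ω₅}ᶜ
  {ω₁,ω₂,ω₄,ω₅}  = {ω₃}ᶜ
Step 2 (3 new):
  {ω₂,ω₃}  = {ω₃} ∪ {ω₂}
  {ω₂,ω₃,ω₅}  = {ω₃,ω₅} ∪ {ω₂}
  {ω₁,ω₂,ω₃,ω₄}  = {ω₃} ∪ {ω₁,ω₂,ω₄}
Step 3 adds 3:
  {ω₅}  = {ω₁,ω₂,ω₃,ω₄}ᶜ
  {ω₁,ω₄}  = {ω₂,ω₃,ω₅}ᶜ
  {ω₁,ω₄,ω₅}  = {ω₂,ω₃}ᶜ
Step 4. New:
  {ω₂,ω₅}  = {ω₂} ∪ {ω₅}
  {ω₁,ω₃,ω₄}  = {ω₃} ∪ {ω₁,ω₄}
Step 5: closed — nothing new.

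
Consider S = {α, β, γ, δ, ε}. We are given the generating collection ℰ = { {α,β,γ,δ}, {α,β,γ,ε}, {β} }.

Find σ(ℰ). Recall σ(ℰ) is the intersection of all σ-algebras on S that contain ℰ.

Answer: σ(ℰ) = { {}, {β}, {δ}, {ε}, {α,γ}, {β,δ}, {β,ε}, {δ,ε}, {α,β,γ}, {α,γ,δ}, {α,γ,ε}, {β,δ,ε}, {α,β,γ,δ}, {α,β,γ,ε}, {α,γ,δ,ε}, S }

Trace:
Seed the family with ℰ together with ∅ and S: { {}, {β}, {α,β,γ,δ}, {α,β,γ,ε}, S }.
Pass 1: +3 →
  {δ}  = {α,β,γ,ε}ᶜ
  {ε}  = {α,β,γ,δ}ᶜ
  {α,γ,δ,ε}  = {β}ᶜ
  |family| = 8
Pass 2 adds 3:
  {β,δ}  = {δ} ∪ {β}
  {β,ε}  = {β} ∪ {ε}
  {δ,ε}  = {δ} ∪ {ε}
  |family| = 11
Pass 3: 4 new —
  {α,β,γ}  = {δ,ε}ᶜ
  {α,γ,δ}  = {β,ε}ᶜ
  {α,γ,ε}  = {β,δ}ᶜ
  {β,δ,ε}  = {δ,ε} ∪ {β,ε}
  |family| = 15
Pass 4. New:
  {α,γ}  = {β,δ,ε}ᶜ
  |family| = 16
After Pass 5 the family is unchanged; done.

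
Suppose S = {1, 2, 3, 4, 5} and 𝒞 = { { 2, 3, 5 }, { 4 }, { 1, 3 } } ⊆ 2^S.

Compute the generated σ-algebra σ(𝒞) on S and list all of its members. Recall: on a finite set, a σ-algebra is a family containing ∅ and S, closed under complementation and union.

Start: 𝒞 ∪ {∅, S} = { {  }, { 4 }, { 1, 3 }, { 2, 3, 5 }, S }.
Pass 1: +5 →
  { 1, 4 }  = S∖{ 2, 3, 5 }
  { 1, 3, 4 }  = { 1, 3 } ∪ { 4 }
  { 2, 4, 5 }  = S∖{ 1, 3 }
  { 1, 2, 3, 5 }  = S∖{ 4 }
  { 2, 3, 4, 5 }  = { 2, 3, 5 } ∪ { 4 }
  (now 10)
Pass 2. New:
  { 1 }  = S∖{ 2, 3, 4, 5 }
  { 2, 5 }  = S∖{ 1, 3, 4 }
  { 1, 2, 4, 5 }  = { 1, 4 } ∪ { 2, 4, 5 }
  (now 13)
Pass 3: 2 new —
  { 3 }  = S∖{ 1, 2, 4, 5 }
  { 1, 2, 5 }  = { 2, 5 } ∪ { 1 }
  (now 15)
Pass 4: 1 new —
  { 3, 4 }  = S∖{ 1, 2, 5 }
  (now 16)
Pass 5: stable.

Therefore σ(𝒞) = { {  }, { 1 }, { 3 }, { 4 }, { 1, 3 }, { 1, 4 }, { 2, 5 }, { 3, 4 }, { 1, 2, 5 }, { 1, 3, 4 }, { 2, 3, 5 }, { 2, 4, 5 }, { 1, 2, 3, 5 }, { 1, 2, 4, 5 }, { 2, 3, 4, 5 }, S } (|σ(𝒞)| = 16).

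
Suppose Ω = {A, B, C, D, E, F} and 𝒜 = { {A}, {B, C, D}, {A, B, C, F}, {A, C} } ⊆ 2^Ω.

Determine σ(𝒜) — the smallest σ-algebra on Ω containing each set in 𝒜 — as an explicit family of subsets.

Answer: σ(𝒜) = { {}, {A}, {B}, {C}, {D}, {E}, {F}, {A, B}, {A, C}, {A, D}, {A, E}, {A, F}, {B, C}, {B, D}, {B, E}, {B, F}, {C, D}, {C, E}, {C, F}, {D, E}, {D, F}, {E, F}, {A, B, C}, {A, B, D}, {A, B, E}, {A, B, F}, {A, C, D}, {A, C, E}, {A, C, F}, {A, D, E}, {A, D, F}, {A, E, F}, {B, C, D}, {B, C, E}, {B, C, F}, {B, D, E}, {B, D, F}, {B, E, F}, {C, D, E}, {C, D, F}, {C, E, F}, {D, E, F}, {A, B, C, D}, {A, B, C, E}, {A, B, C, F}, {A, B, D, E}, {A, B, D, F}, {A, B, E, F}, {A, C, D, E}, {A, C, D, F}, {A, C, E, F}, {A, D, E, F}, {B, C, D, E}, {B, C, D, F}, {B, C, E, F}, {B, D, E, F}, {C, D, E, F}, {A, B, C, D, E}, {A, B, C, D, F}, {A, B, C, E, F}, {A, B, D, E, F}, {A, C, D, E, F}, {B, C, D, E, F}, Ω }

Derivation:
Initial family (6 sets): { {}, {A}, {A, C}, {B, C, D}, {A, B, C, F}, Ω }.
Iteration 1 (6 new):
  {D, E}  = Ω∖{A, B, C, F}
  {A, E, F}  = Ω∖{B, C, D}
  {A, B, C, D}  = {B, C, D} ∪ {A, C}
  {B, D, E, F}  = Ω∖{A, C}
  {A, B, C, D, F}  = {B, C, D} ∪ {A, B, C, F}
  {B, C, D, E, F}  = Ω∖{A}
  — 12 sets.
Iteration 2 (10 new):
  {E}  = Ω∖{A, B, C, D, F}
  {E, F}  = Ω∖{A, B, C, D}
  {A, D, E}  = {D, E} ∪ {A}
  {A, C, D, E}  = {D, E} ∪ {A, C}
  {A, C, E, F}  = {A, E, F} ∪ {A, C}
  {A, D, E, F}  = {D, E} ∪ {A, E, F}
  {B, C, D, E}  = {B, C, D} ∪ {D, E}
  {A, B, C, D, E}  = {D, E} ∪ {A, B, C, D}
  {A, B, C, E, F}  = {A, B, C, F} ∪ {A, E, F}
  {A, B, D, E, F}  = {B, D, E, F} ∪ {A, E, F}
  — 22 sets.
Iteration 3 adds 12:
  {C}  = Ω∖{A, B, D, E, F}
  {D}  = Ω∖{A, B, C, E, F}
  {F}  = Ω∖{A, B, C, D, E}
  {A, E}  = {E} ∪ {A}
  {A, F}  = Ω∖{B, C, D, E}
  {B, C}  = Ω∖{A, D, E, F}
  {B, D}  = Ω∖{A, C, E, F}
  {B, F}  = Ω∖{A, C, D, E}
  {A, C, E}  = {A, C} ∪ {E}
  {B, C, F}  = Ω∖{A, D, E}
  {D, E, F}  = {E, F} ∪ {D, E}
  {A, C, D, E, F}  = {E, F} ∪ {A, C, D, E}
  — 34 sets.
Iteration 4. New:
  {B}  = Ω∖{A, C, D, E, F}
  {A, D}  = {A} ∪ {D}
  {C, D}  = {C} ∪ {D}
  {C, E}  = {E} ∪ {C}
  {C, F}  = {F} ∪ {C}
  {D, F}  = {F} ∪ {D}
  {A, B, C}  = Ω∖{D, E, F}
  {A, B, D}  = {A} ∪ {B, D}
  {A, B, F}  = {A} ∪ {B, F}
  {A, C, D}  = {A, C} ∪ {D}
  {A, C, F}  = {A, F} ∪ {C}
  {A, D, F}  = {A, F} ∪ {D}
  {B, C, E}  = {E} ∪ {B, C}
  {B, D, E}  = {E} ∪ {B, D}
  {B, D, F}  = Ω∖{A, C, E}
  {B, E, F}  = {E, F} ∪ {B, F}
  {C, D, E}  = {D, E} ∪ {C}
  {C, E, F}  = {E, F} ∪ {C}
  {A, B, C, E}  = {A, C, E} ∪ {B, C}
  {A, B, D, E}  = {A, D, E} ∪ {B, D}
  {A, B, D, F}  = {A, F} ∪ {B, D}
  {A, B, E, F}  = {B, F} ∪ {A, E, F}
  {B, C, D, F}  = Ω∖{A, E}
  {B, C, E, F}  = {E, F} ∪ {B, C, F}
  {C, D, E, F}  = {C} ∪ {D, E, F}
  — 59 sets.
Iteration 5 (5 new):
  {A, B}  = Ω∖{C, D, E, F}
  {B, E}  = {B} ∪ {E}
  {A, B, E}  = {B} ∪ {A, E}
  {C, D, F}  = {C, D} ∪ {D, F}
  {A, C, D, F}  = {C, D} ∪ {A, C, F}
  — 64 sets.
Iteration 6: already closed under ᶜ and ∪.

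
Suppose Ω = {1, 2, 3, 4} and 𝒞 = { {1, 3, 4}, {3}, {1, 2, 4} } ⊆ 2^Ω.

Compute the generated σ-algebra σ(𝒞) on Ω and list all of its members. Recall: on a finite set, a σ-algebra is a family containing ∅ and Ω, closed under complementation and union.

Initial family (5 sets): { {}, {3}, {1, 2, 4}, {1, 3, 4}, Ω }.
Step 1: 1 new —
  {2}  = complement {1, 3, 4}
  — 6 sets.
Step 2: 1 new —
  {2, 3}  = {3} ∪ {2}
  — 7 sets.
Step 3. New:
  {1, 4}  = complement {2, 3}
  — 8 sets.
Step 4: stable.

Therefore σ(𝒞) = { {}, {2}, {3}, {1, 4}, {2, 3}, {1, 2, 4}, {1, 3, 4}, Ω } (|σ(𝒞)| = 8).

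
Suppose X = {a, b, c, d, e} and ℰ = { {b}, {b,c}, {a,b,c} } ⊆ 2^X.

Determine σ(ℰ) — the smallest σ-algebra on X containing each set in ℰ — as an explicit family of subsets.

Start: ℰ ∪ {∅, X} = { ∅, {b}, {b,c}, {a,b,c}, X }.
Iteration 1: +3 →
  {d,e}  = complement {a,b,c}
  {a,d,e}  = complement {b,c}
  {a,c,d,e}  = complement {b}
  — 8 sets.
Iteration 2: 3 new —
  {b,d,e}  = {d,e} ∪ {b}
  {a,b,d,e}  = {b} ∪ {a,d,e}
  {b,c,d,e}  = {d,e} ∪ {b,c}
  — 11 sets.
Iteration 3 (3 new):
  {a}  = complement {b,c,d,e}
  {c}  = complement {a,b,d,e}
  {a,c}  = complement {b,d,e}
  — 14 sets.
Iteration 4: +2 →
  {a,b}  = {b} ∪ {a}
  {c,d,e}  = {d,e} ∪ {c}
  — 16 sets.
After Iteration 5 the family is unchanged; done.

Hence σ(ℰ) has 16 members: { ∅, {a}, {b}, {c}, {a,b}, {a,c}, {b,c}, {d,e}, {a,b,c}, {a,d,e}, {b,d,e}, {c,d,e}, {a,b,d,e}, {a,c,d,e}, {b,c,d,e}, X }.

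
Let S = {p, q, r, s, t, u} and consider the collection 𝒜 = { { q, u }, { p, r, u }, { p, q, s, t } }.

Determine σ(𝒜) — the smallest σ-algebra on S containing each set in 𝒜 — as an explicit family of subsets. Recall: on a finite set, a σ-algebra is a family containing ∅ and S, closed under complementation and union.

σ(𝒜) (32 sets): { {  }, { p }, { q }, { r }, { u }, { p, q }, { p, r }, { p, u }, { q, r }, { q, u }, { r, u }, { s, t }, { p, q, r }, { p, q, u }, { p, r, u }, { p, s, t }, { q, r, u }, { q, s, t }, { r, s, t }, { s, t, u }, { p, q, r, u }, { p, q, s, t }, { p, r, s, t }, { p, s, t, u }, { q, r, s, t }, { q, s, t, u }, { r, s, t, u }, { p, q, r, s, t }, { p, q, s, t, u }, { p, r, s, t, u }, { q, r, s, t, u }, S }

Derivation:
Begin from { {  }, { q, u }, { p, r, u }, { p, q, s, t }, S } (that is, 𝒜 plus ∅ and S).
Pass 1: 5 new —
  { r, u }  = { p, q, s, t }ᶜ
  { q, s, t }  = { p, r, u }ᶜ
  { p, q, r, u }  = { p, r, u } ∪ { q, u }
  { p, r, s, t }  = { q, u }ᶜ
  { p, q, s, t, u }  = { q, u } ∪ { p, q, s, t }
  [10 total]
Pass 2: 7 new —
  { r }  = { p, q, s, t, u }ᶜ
  { s, t }  = { p, q, r, u }ᶜ
  { q, r, u }  = { q, u } ∪ { r, u }
  { q, s, t, u }  = { q, u } ∪ { q, s, t }
  { p, q, r, s, t }  = { p, q, s, t } ∪ { p, r, s, t }
  { p, r, s, t, u }  = { p, r, u } ∪ { p, r, s, t }
  { q, r, s, t, u }  = { r, u } ∪ { q, s, t }
  [17 total]
Pass 3. New:
  { p }  = { q, r, s, t, u }ᶜ
  { q }  = { p, r, s, t, u }ᶜ
  { u }  = { p, q, r, s, t }ᶜ
  { p, r }  = { q, s, t, u }ᶜ
  { p, s, t }  = { q, r, u }ᶜ
  { r, s, t }  = { s, t } ∪ { r }
  { q, r, s, t }  = { r } ∪ { q, s, t }
  { r, s, t, u }  = { s, t } ∪ { r, u }
  [25 total]
Pass 4. New:
  { p, q }  = { r, s, t, u }ᶜ
  { p, u }  = { q, r, s, t }ᶜ
  { q, r }  = { q } ∪ { r }
  { p, q, r }  = { q } ∪ { p, r }
  { p, q, u }  = { r, s, t }ᶜ
  { s, t, u }  = { u } ∪ { s, t }
  { p, s, t, u }  = { p, s, t } ∪ { u }
  [32 total]
Pass 5 adds nothing — fixpoint reached.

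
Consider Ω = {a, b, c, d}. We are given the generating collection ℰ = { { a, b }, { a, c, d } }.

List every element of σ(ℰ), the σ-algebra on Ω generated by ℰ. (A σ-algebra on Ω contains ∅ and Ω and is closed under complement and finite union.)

Take S₀ = ℰ ∪ {∅, Ω} = { ∅, { a, b }, { a, c, d }, Ω }.
Round 1 adds 2:
  { b }  = ᶜ of { a, c, d }
  { c, d }  = ᶜ of { a, b }
Round 2 adds 1:
  { b, c, d }  = { c, d } ∪ { b }
Round 3: 1 new —
  { a }  = ᶜ of { b, c, d }
Round 4: closed — nothing new.

Therefore σ(ℰ) = { ∅, { a }, { b }, { a, b }, { c, d }, { a, c, d }, { b, c, d }, Ω } (|σ(ℰ)| = 8).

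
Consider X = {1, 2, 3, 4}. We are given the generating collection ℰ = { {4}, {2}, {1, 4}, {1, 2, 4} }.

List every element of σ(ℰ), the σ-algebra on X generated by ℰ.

Seed the family with ℰ together with ∅ and X: { {}, {2}, {4}, {1, 4}, {1, 2, 4}, X }.
Round 1: 5 new —
  {3}  = {1, 2, 4}ᶜ
  {2, 3}  = {1, 4}ᶜ
  {2, 4}  = {4} ∪ {2}
  {1, 2, 3}  = {4}ᶜ
  {1, 3, 4}  = {2}ᶜ
  |family| = 11
Round 2: 3 new —
  {1, 3}  = {2, 4}ᶜ
  {3, 4}  = {3} ∪ {4}
  {2, 3, 4}  = {3} ∪ {2, 4}
  |family| = 14
Round 3 adds 2:
  {1}  = {2, 3, 4}ᶜ
  {1, 2}  = {3, 4}ᶜ
  |family| = 16
Round 4: no new sets; the family is a σ-algebra.

Hence σ(ℰ) has 16 members: { {}, {1}, {2}, {3}, {4}, {1, 2}, {1, 3}, {1, 4}, {2, 3}, {2, 4}, {3, 4}, {1, 2, 3}, {1, 2, 4}, {1, 3, 4}, {2, 3, 4}, X }.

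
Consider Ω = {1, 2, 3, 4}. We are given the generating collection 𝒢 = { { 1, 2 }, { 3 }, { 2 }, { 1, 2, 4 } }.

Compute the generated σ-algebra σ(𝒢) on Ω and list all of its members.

σ(𝒢) (16 sets): { ∅, { 1 }, { 2 }, { 3 }, { 4 }, { 1, 2 }, { 1, 3 }, { 1, 4 }, { 2, 3 }, { 2, 4 }, { 3, 4 }, { 1, 2, 3 }, { 1, 2, 4 }, { 1, 3, 4 }, { 2, 3, 4 }, Ω }

Derivation:
Take S₀ = 𝒢 ∪ {∅, Ω} = { ∅, { 2 }, { 3 }, { 1, 2 }, { 1, 2, 4 }, Ω }.
Pass 1 adds 4:
  { 2, 3 }  = { 3 } ∪ { 2 }
  { 3, 4 }  = complement { 1, 2 }
  { 1, 2, 3 }  = { 3 } ∪ { 1, 2 }
  { 1, 3, 4 }  = complement { 2 }
  (now 10)
Pass 2. New:
  { 4 }  = complement { 1, 2, 3 }
  { 1, 4 }  = complement { 2, 3 }
  { 2, 3, 4 }  = { 3, 4 } ∪ { 2 }
  (now 13)
Pass 3: 2 new —
  { 1 }  = complement { 2, 3, 4 }
  { 2, 4 }  = { 4 } ∪ { 2 }
  (now 15)
Pass 4 adds 1:
  { 1, 3 }  = complement { 2, 4 }
  (now 16)
Pass 5: closed — nothing new.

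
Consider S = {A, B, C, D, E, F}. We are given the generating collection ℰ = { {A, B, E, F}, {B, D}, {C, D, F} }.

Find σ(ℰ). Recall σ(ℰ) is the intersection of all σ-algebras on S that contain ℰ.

Answer: σ(ℰ) = { {}, {B}, {C}, {D}, {F}, {A, E}, {B, C}, {B, D}, {B, F}, {C, D}, {C, F}, {D, F}, {A, B, E}, {A, C, E}, {A, D, E}, {A, E, F}, {B, C, D}, {B, C, F}, {B, D, F}, {C, D, F}, {A, B, C, E}, {A, B, D, E}, {A, B, E, F}, {A, C, D, E}, {A, C, E, F}, {A, D, E, F}, {B, C, D, F}, {A, B, C, D, E}, {A, B, C, E, F}, {A, B, D, E, F}, {A, C, D, E, F}, S }

Derivation:
Initial family (5 sets): { {}, {B, D}, {C, D, F}, {A, B, E, F}, S }.
Pass 1 adds 5:
  {C, D}  = {A, B, E, F}ᶜ
  {A, B, E}  = {C, D, F}ᶜ
  {A, C, E, F}  = {B, D}ᶜ
  {B, C, D, F}  = {C, D, F} ∪ {B, D}
  {A, B, D, E, F}  = {B, D} ∪ {A, B, E, F}
  (now 10)
Pass 2: +7 →
  {C}  = {A, B, D, E, F}ᶜ
  {A, E}  = {B, C, D, F}ᶜ
  {B, C, D}  = {C, D} ∪ {B, D}
  {A, B, D, E}  = {A, B, E} ∪ {B, D}
  {A, B, C, D, E}  = {C, D} ∪ {A, B, E}
  {A, B, C, E, F}  = {A, C, E, F} ∪ {A, B, E}
  {A, C, D, E, F}  = {A, C, E, F} ∪ {C, D}
  (now 17)
Pass 3: 8 new —
  {B}  = {A, C, D, E, F}ᶜ
  {D}  = {A, B, C, E, F}ᶜ
  {F}  = {A, B, C, D, E}ᶜ
  {C, F}  = {A, B, D, E}ᶜ
  {A, C, E}  = {C} ∪ {A, E}
  {A, E, F}  = {B, C, D}ᶜ
  {A, B, C, E}  = {C} ∪ {A, B, E}
  {A, C, D, E}  = {C, D} ∪ {A, E}
  (now 25)
Pass 4 (7 new):
  {B, C}  = {B} ∪ {C}
  {B, F}  = {A, C, D, E}ᶜ
  {D, F}  = {A, B, C, E}ᶜ
  {A, D, E}  = {A, E} ∪ {D}
  {B, C, F}  = {B} ∪ {C, F}
  {B, D, F}  = {A, C, E}ᶜ
  {A, D, E, F}  = {A, E, F} ∪ {D}
  (now 32)
Pass 5: stable.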